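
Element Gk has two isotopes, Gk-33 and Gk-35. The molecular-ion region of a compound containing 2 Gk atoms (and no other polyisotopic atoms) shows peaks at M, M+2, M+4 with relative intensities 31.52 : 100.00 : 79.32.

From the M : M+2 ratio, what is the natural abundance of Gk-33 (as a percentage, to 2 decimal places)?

If p is the fraction of Gk that is Gk-33, then I(M+2)/I(M) = [C(2,1)·p^1·(1−p)] / p^2 = 2·(1−p)/p = 100.00/31.52 = 3.1726
(1−p)/p = 3.1726/2 = 1.5863  ⇒  p = 1/(1 + 1.5863) = 0.3867
Gk-33: 38.67%, Gk-35: 61.33%.

38.67%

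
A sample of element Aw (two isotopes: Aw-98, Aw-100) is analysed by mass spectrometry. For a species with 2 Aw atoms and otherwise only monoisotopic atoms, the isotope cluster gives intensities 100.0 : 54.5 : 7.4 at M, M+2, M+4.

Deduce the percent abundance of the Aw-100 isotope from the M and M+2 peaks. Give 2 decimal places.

If p is the fraction of Aw that is Aw-98, then I(M+2)/I(M) = [C(2,1)·p^1·(1−p)] / p^2 = 2·(1−p)/p = 54.5/100.0 = 0.5450
(1−p)/p = 0.5450/2 = 0.2725  ⇒  p = 1/(1 + 0.2725) = 0.7859
Aw-98: 78.59%, Aw-100: 21.41%.

21.41%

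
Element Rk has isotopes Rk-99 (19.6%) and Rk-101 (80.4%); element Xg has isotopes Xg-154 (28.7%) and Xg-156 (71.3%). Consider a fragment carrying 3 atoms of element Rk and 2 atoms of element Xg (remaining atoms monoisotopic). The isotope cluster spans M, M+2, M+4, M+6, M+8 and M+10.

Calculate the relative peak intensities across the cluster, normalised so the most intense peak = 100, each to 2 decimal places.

0.15 : 2.64 : 18.00 : 60.47 : 100.00 : 65.09

Element Rk pattern (n=3): 0.00752954 : 0.09265939 : 0.38009261 : 0.51971846
Element Xg pattern (n=2): 0.082369 : 0.409262 : 0.508369
Convolve the two distributions (both contribute in 2-u steps):
  M: 0.00752954×0.082369 = 0.000620
  M+2: 0.00752954×0.409262 + 0.09265939×0.082369 = 0.010714
  M+4: 0.00752954×0.508369 + 0.09265939×0.409262 + 0.38009261×0.082369 = 0.073058
  M+6: 0.09265939×0.508369 + 0.38009261×0.409262 + 0.51971846×0.082369 = 0.245471
  M+8: 0.38009261×0.508369 + 0.51971846×0.409262 = 0.405928
  M+10: 0.51971846×0.508369 = 0.264209
Scale to base peak (0.405928) = 100: 0.15 : 2.64 : 18.00 : 60.47 : 100.00 : 65.09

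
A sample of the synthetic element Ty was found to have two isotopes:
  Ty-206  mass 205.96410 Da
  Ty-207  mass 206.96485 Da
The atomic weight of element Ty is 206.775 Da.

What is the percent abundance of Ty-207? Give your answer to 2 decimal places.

81.03%

Writing the weighted mean with unknown fraction x of Ty-206:
205.96410·x + 206.96485·(1 − x) = 206.775
(205.96410 − 206.96485)·x = 206.775 − 206.96485
x = -0.18985 / -1.00075 = 0.18971 → 18.97% Ty-206, 81.03% Ty-207.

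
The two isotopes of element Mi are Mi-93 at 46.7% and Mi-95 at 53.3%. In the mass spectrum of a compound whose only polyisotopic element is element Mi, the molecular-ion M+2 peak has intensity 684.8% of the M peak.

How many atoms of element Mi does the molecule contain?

6

With n Mi atoms, P(M+2)/P(M) = C(n,1)·p^(n−1)q / p^n = n·q/p = n · 0.533/0.467.
n = 6.848 × 0.467/0.533 = 6.00 ≈ 6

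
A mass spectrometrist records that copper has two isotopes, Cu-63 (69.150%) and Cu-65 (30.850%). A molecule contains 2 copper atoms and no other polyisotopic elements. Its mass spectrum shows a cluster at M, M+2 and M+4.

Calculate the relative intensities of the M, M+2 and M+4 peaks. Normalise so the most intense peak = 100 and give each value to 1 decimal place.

The 2 Cu atoms are independent, so intensities follow the terms of (0.69150 + 0.30850)^2.
P(M) = 0.69150^2 = 0.478172
P(M+2) = 2 × 0.69150^1 × 0.30850^1 = 0.426656
P(M+4) = 0.30850^2 = 0.095172
The M peak is largest (0.478172); scaling to 100 gives 100.0 : 89.2 : 19.9.

100.0 : 89.2 : 19.9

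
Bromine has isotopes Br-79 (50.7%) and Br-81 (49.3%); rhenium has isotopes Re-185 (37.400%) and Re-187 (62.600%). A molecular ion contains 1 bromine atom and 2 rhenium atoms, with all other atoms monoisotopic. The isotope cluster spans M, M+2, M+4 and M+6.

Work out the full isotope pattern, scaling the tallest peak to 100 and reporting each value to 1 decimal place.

Bromine pattern (n=1): 0.5070 : 0.4930
Rhenium pattern (n=2): 0.139876 : 0.468248 : 0.391876
Convolve the two distributions (both contribute in 2-u steps):
  M: 0.5070×0.139876 = 0.070917
  M+2: 0.5070×0.468248 + 0.4930×0.139876 = 0.306361
  M+4: 0.5070×0.391876 + 0.4930×0.468248 = 0.429527
  M+6: 0.4930×0.391876 = 0.193195
Scale to base peak (0.429527) = 100: 16.5 : 71.3 : 100.0 : 45.0

16.5 : 71.3 : 100.0 : 45.0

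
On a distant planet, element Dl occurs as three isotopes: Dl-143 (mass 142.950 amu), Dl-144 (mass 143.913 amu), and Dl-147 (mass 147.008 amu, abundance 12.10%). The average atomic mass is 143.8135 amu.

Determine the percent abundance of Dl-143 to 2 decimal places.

The remaining 87.90% is split between Dl-143 (fraction x) and Dl-144 (fraction 0.8790 − x).
Substituting: 142.950x + 143.913(0.8790 − x) = 126.025532
(142.950 − 143.913)x = -0.473995  ⇒  x = 0.49221, y = 0.38679
Dl-143: 49.22%, Dl-144: 38.68%.

49.22%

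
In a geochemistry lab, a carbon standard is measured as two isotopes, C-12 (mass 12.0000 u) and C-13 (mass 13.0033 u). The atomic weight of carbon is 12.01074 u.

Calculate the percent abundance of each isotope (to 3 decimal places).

C-12: 98.930%, C-13: 1.070%

Let x be the fractional abundance of C-12; then C-13 has abundance 1 − x.
12.0000·x + 13.0033·(1 − x) = 12.01074
(12.0000 − 13.0033)·x = 12.01074 − 13.0033
x = -0.99256 / -1.0033 = 0.98930 → 98.930% C-12, 1.070% C-13.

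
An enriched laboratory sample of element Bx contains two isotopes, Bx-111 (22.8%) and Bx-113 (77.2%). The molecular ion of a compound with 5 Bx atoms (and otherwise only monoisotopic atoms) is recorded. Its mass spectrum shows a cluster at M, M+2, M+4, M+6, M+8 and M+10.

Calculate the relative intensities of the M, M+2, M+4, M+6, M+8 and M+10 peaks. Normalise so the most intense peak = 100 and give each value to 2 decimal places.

Each Bx atom is independently Bx-111 (p = 0.228) or Bx-113 (q = 0.772); the cluster is the binomial expansion (p + q)^5.
P(M) = 0.228^5 = 0.000616
P(M+2) = 5 × 0.228^4 × 0.772^1 = 0.010431
P(M+4) = 10 × 0.228^3 × 0.772^2 = 0.070638
P(M+6) = 10 × 0.228^2 × 0.772^3 = 0.239178
P(M+8) = 5 × 0.228^1 × 0.772^4 = 0.404924
P(M+10) = 0.772^5 = 0.274212
The M+8 peak is largest (0.404924); scaling to 100 gives 0.15 : 2.58 : 17.44 : 59.07 : 100.00 : 67.72.

0.15 : 2.58 : 17.44 : 59.07 : 100.00 : 67.72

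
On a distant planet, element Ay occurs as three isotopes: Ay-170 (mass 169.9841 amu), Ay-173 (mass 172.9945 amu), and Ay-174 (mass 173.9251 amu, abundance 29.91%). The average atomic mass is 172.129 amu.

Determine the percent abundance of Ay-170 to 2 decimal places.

Let x and y be the fractions of Ay-170 and Ay-173. Then x + y = 1 − 0.2991 = 0.7009 and 169.9841x + 172.9945y = 172.129 − 0.2991×173.9251 = 120.10800259.
Substituting: 169.9841x + 172.9945(0.7009 − x) = 120.10800259
(169.9841 − 172.9945)x = -1.14384246  ⇒  x = 0.37996, y = 0.32094
Ay-170: 38.00%, Ay-173: 32.09%.

38.00%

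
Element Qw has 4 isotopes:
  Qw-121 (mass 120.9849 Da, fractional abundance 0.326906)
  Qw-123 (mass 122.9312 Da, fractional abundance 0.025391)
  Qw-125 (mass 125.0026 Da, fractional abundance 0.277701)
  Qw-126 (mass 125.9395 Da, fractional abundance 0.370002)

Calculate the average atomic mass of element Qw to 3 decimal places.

123.983 Da

Ar = Σ fᵢ·mᵢ = 0.326906 × 120.9849 + 0.025391 × 122.9312 + 0.277701 × 125.0026 + 0.370002 × 125.9395
= 39.55069 + 3.12135 + 34.71335 + 46.59787 = 123.98326 Da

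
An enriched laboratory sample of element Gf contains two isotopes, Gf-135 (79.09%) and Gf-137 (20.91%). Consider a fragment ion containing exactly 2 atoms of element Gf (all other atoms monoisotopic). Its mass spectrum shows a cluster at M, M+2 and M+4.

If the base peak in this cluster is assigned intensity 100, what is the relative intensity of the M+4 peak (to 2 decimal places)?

6.99

Term probabilities: M 0.6255, M+2 0.3308, M+4 0.0437. Base peak = M.
P(M) = C(2,0) × 0.7909^2 × 0.2091^0 = 1 × 0.62552281 × 1.0000 = 0.625523 (base)
P(M+4) = C(2,2) × 0.7909^0 × 0.2091^2 = 1 × 1.0000 × 0.04372281 = 0.043723
Relative intensity = 0.043723 / 0.625523 × 100 = 6.99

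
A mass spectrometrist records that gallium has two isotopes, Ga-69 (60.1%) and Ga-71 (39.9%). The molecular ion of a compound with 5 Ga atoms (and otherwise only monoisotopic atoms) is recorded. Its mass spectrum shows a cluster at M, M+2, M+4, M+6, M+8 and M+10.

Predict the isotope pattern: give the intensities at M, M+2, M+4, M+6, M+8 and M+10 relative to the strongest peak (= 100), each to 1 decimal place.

Expanding (0.601 + 0.399)^5:
P(M) = 0.601^5 = 0.078410
P(M+2) = 5 × 0.601^4 × 0.399^1 = 0.260280
P(M+4) = 10 × 0.601^3 × 0.399^2 = 0.345596
P(M+6) = 10 × 0.601^2 × 0.399^3 = 0.229439
P(M+8) = 5 × 0.601^1 × 0.399^4 = 0.076162
P(M+10) = 0.399^5 = 0.010113
The M+4 peak is largest (0.345596); scaling to 100 gives 22.7 : 75.3 : 100.0 : 66.4 : 22.0 : 2.9.

22.7 : 75.3 : 100.0 : 66.4 : 22.0 : 2.9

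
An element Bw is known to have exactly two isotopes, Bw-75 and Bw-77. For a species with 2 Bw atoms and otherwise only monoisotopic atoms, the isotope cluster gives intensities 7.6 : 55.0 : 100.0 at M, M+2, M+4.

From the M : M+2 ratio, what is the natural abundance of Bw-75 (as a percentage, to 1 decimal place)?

Write p for the Bw-75 fraction. I(M+2)/I(M) = [C(2,1)·p^1·(1−p)] / p^2 = 2·(1−p)/p = 55.0/7.6 = 7.2368
(1−p)/p = 7.2368/2 = 3.6184  ⇒  p = 1/(1 + 3.6184) = 0.2165
Bw-75: 21.7%, Bw-77: 78.3%.

21.7%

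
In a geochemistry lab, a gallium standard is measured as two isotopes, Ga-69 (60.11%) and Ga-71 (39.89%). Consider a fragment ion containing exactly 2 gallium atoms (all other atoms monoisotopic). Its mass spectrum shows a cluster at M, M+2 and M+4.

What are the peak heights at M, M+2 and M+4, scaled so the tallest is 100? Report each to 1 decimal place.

75.3 : 100.0 : 33.2

Each Ga atom is independently Ga-69 (p = 0.6011) or Ga-71 (q = 0.3989); the cluster is the binomial expansion (p + q)^2.
P(M) = 0.6011^2 = 0.361321
P(M+2) = 2 × 0.6011^1 × 0.3989^1 = 0.479558
P(M+4) = 0.3989^2 = 0.159121
The M+2 peak is largest (0.479558); scaling to 100 gives 75.3 : 100.0 : 33.2.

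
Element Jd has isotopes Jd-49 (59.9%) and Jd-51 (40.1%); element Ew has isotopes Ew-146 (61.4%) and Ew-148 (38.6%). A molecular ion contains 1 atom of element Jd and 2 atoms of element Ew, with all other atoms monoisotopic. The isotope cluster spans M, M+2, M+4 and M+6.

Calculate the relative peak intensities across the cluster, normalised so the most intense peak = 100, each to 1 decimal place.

Element Jd pattern (n=1): 0.5990 : 0.4010
Element Ew pattern (n=2): 0.376996 : 0.474008 : 0.148996
Convolve the two distributions (both contribute in 2-u steps):
  M: 0.5990×0.376996 = 0.225821
  M+2: 0.5990×0.474008 + 0.4010×0.376996 = 0.435106
  M+4: 0.5990×0.148996 + 0.4010×0.474008 = 0.279326
  M+6: 0.4010×0.148996 = 0.059747
Scale to base peak (0.435106) = 100: 51.9 : 100.0 : 64.2 : 13.7

51.9 : 100.0 : 64.2 : 13.7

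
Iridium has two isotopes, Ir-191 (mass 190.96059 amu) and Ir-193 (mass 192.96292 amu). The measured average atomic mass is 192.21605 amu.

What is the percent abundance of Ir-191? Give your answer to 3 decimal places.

Let x be the fractional abundance of Ir-191; then Ir-193 has abundance 1 − x.
190.96059·x + 192.96292·(1 − x) = 192.21605
(190.96059 − 192.96292)·x = 192.21605 − 192.96292
x = -0.74687 / -2.00233 = 0.37300 → 37.300% Ir-191, 62.700% Ir-193.

37.300%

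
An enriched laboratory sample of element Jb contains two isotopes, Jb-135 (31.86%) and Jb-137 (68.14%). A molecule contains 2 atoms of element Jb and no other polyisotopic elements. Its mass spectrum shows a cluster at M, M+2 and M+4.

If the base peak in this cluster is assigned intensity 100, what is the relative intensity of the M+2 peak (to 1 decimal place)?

93.5

Term probabilities: M 0.1015, M+2 0.4342, M+4 0.4643. Base peak = M+4.
P(M+4) = C(2,2) × 0.3186^0 × 0.6814^2 = 1 × 1.0000 × 0.46430596 = 0.464306 (base)
P(M+2) = C(2,1) × 0.3186^1 × 0.6814^1 = 2 × 0.3186 × 0.6814 = 0.434188
Relative intensity = 0.434188 / 0.464306 × 100 = 93.5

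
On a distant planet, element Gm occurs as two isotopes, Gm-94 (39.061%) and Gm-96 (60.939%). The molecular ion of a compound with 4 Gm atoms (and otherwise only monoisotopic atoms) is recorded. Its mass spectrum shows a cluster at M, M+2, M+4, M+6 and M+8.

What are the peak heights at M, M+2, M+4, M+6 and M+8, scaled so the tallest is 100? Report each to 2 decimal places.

6.58 : 41.09 : 96.15 : 100.00 : 39.00

Each Gm atom is independently Gm-94 (p = 0.39061) or Gm-96 (q = 0.60939); the cluster is the binomial expansion (p + q)^4.
P(M) = 0.39061^4 = 0.023279
P(M+2) = 4 × 0.39061^3 × 0.60939^1 = 0.145273
P(M+4) = 6 × 0.39061^2 × 0.60939^2 = 0.339961
P(M+6) = 4 × 0.39061^1 × 0.60939^3 = 0.353581
P(M+8) = 0.60939^4 = 0.137905
The M+6 peak is largest (0.353581); scaling to 100 gives 6.58 : 41.09 : 96.15 : 100.00 : 39.00.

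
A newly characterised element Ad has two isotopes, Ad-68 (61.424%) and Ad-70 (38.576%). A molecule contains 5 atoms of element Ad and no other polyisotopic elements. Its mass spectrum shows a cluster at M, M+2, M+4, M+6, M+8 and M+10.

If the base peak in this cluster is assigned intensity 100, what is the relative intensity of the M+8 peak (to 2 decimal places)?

Term probabilities: M 0.0874, M+2 0.2746, M+4 0.3449, M+6 0.2166, M+8 0.0680, M+10 0.0085. Base peak = M+4.
P(M+4) = C(5,2) × 0.61424^3 × 0.38576^2 = 10 × 0.23174709 × 0.14881078 = 0.344865 (base)
P(M+8) = C(5,4) × 0.61424^1 × 0.38576^4 = 5 × 0.61424 × 0.02214465 = 0.068011
Relative intensity = 0.068011 / 0.344865 × 100 = 19.72

19.72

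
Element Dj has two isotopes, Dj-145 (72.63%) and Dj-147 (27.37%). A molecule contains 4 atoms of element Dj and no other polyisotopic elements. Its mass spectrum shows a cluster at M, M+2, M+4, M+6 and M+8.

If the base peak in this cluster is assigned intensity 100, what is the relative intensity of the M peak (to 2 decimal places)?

(0.7263 + 0.2737)^4 gives M 0.2783, M+2 0.4195, M+4 0.2371, M+6 0.0596, M+8 0.0056; the largest is M+2.
P(M+2) = C(4,1) × 0.7263^3 × 0.2737^1 = 4 × 0.38313174 × 0.2737 = 0.419453 (base)
P(M) = C(4,0) × 0.7263^4 × 0.2737^0 = 1 × 0.27826858 × 1.0000 = 0.278269
Relative intensity = 0.278269 / 0.419453 × 100 = 66.34

66.34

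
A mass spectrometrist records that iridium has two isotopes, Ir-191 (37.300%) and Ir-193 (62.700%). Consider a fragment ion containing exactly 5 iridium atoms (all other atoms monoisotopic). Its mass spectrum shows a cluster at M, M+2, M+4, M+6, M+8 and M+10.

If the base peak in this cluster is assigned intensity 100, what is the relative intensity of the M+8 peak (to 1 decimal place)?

Term probabilities: M 0.0072, M+2 0.0607, M+4 0.2040, M+6 0.3429, M+8 0.2882, M+10 0.0969. Base peak = M+6.
P(M+6) = C(5,3) × 0.37300^2 × 0.62700^3 = 10 × 0.139129 × 0.24649188 = 0.342942 (base)
P(M+8) = C(5,4) × 0.37300^1 × 0.62700^4 = 5 × 0.3730 × 0.15455041 = 0.288237
Relative intensity = 0.288237 / 0.342942 × 100 = 84.0

84.0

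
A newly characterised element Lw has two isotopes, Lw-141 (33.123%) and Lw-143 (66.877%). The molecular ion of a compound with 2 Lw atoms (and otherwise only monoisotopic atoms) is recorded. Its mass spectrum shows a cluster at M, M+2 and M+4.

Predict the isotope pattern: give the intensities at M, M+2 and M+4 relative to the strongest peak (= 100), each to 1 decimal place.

24.5 : 99.1 : 100.0

Each Lw atom is independently Lw-141 (p = 0.33123) or Lw-143 (q = 0.66877); the cluster is the binomial expansion (p + q)^2.
P(M) = 0.33123^2 = 0.109713
P(M+2) = 2 × 0.33123^1 × 0.66877^1 = 0.443033
P(M+4) = 0.66877^2 = 0.447253
The M+4 peak is largest (0.447253); scaling to 100 gives 24.5 : 99.1 : 100.0.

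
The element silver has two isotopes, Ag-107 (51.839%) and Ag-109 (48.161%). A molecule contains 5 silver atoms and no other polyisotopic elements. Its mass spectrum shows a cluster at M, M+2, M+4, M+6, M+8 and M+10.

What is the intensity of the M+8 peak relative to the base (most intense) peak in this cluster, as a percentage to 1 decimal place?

Binomial terms of (0.51839 + 0.48161)^5: M 0.0374, M+2 0.1739, M+4 0.3231, M+6 0.3002, M+8 0.1394, M+10 0.0259 → M+4 is the base peak.
P(M+4) = C(5,2) × 0.51839^3 × 0.48161^2 = 10 × 0.13930601 × 0.23194819 = 0.323118 (base)
P(M+8) = C(5,4) × 0.51839^1 × 0.48161^4 = 5 × 0.51839 × 0.05379996 = 0.139447
Relative intensity = 0.139447 / 0.323118 × 100 = 43.2

43.2%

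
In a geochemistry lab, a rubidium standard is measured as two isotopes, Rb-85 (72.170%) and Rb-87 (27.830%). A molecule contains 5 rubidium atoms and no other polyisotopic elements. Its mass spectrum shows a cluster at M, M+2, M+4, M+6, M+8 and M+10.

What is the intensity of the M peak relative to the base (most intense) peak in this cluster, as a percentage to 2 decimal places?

(0.72170 + 0.27830)^5 gives M 0.1958, M+2 0.3775, M+4 0.2911, M+6 0.1123, M+8 0.0216, M+10 0.0017; the largest is M+2.
P(M+2) = C(5,1) × 0.72170^4 × 0.27830^1 = 5 × 0.27128565 × 0.2783 = 0.377494 (base)
P(M) = C(5,0) × 0.72170^5 × 0.27830^0 = 1 × 0.19578685 × 1.0000 = 0.195787
Relative intensity = 0.195787 / 0.377494 × 100 = 51.86

51.86%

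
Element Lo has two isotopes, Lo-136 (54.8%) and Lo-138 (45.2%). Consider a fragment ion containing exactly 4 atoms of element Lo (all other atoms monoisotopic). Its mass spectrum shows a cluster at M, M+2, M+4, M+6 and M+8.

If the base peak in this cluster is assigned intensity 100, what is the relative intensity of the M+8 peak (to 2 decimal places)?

(0.548 + 0.452)^4 gives M 0.0902, M+2 0.2975, M+4 0.3681, M+6 0.2024, M+8 0.0417; the largest is M+4.
P(M+4) = C(4,2) × 0.548^2 × 0.452^2 = 6 × 0.300304 × 0.204304 = 0.368120 (base)
P(M+8) = C(4,4) × 0.548^0 × 0.452^4 = 1 × 1.0000 × 0.04174012 = 0.041740
Relative intensity = 0.041740 / 0.368120 × 100 = 11.34

11.34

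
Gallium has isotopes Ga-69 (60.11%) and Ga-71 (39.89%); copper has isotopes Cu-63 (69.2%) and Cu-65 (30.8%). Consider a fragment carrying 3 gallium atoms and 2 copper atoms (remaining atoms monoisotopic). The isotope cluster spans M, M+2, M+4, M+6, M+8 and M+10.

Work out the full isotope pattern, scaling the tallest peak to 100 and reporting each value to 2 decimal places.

Gallium pattern (n=3): 0.21719018 : 0.43239309 : 0.28694328 : 0.06347345
Copper pattern (n=2): 0.478864 : 0.426272 : 0.094864
Convolve the two distributions (both contribute in 2-u steps):
  M: 0.21719018×0.478864 = 0.104005
  M+2: 0.21719018×0.426272 + 0.43239309×0.478864 = 0.299640
  M+4: 0.21719018×0.094864 + 0.43239309×0.426272 + 0.28694328×0.478864 = 0.342327
  M+6: 0.43239309×0.094864 + 0.28694328×0.426272 + 0.06347345×0.478864 = 0.193730
  M+8: 0.28694328×0.094864 + 0.06347345×0.426272 = 0.054278
  M+10: 0.06347345×0.094864 = 0.006021
Scale to base peak (0.342327) = 100: 30.38 : 87.53 : 100.00 : 56.59 : 15.86 : 1.76

30.38 : 87.53 : 100.00 : 56.59 : 15.86 : 1.76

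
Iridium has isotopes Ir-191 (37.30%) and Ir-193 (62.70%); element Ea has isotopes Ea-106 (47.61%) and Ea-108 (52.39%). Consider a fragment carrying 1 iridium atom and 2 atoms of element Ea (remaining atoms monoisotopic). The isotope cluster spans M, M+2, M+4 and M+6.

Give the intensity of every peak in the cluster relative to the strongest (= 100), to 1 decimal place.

Iridium pattern (n=1): 0.3730 : 0.6270
Element Ea pattern (n=2): 0.22667121 : 0.49885758 : 0.27447121
Convolve the two distributions (both contribute in 2-u steps):
  M: 0.3730×0.22667121 = 0.084548
  M+2: 0.3730×0.49885758 + 0.6270×0.22667121 = 0.328197
  M+4: 0.3730×0.27447121 + 0.6270×0.49885758 = 0.415161
  M+6: 0.6270×0.27447121 = 0.172093
Scale to base peak (0.415161) = 100: 20.4 : 79.1 : 100.0 : 41.5

20.4 : 79.1 : 100.0 : 41.5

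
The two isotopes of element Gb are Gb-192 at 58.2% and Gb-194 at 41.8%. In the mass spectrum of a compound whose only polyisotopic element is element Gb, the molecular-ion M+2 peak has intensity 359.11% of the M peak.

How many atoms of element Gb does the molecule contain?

The M+2/M ratio from n Gb atoms is n · q/p = n · 0.418/0.582.
n = 3.5911 × 0.582/0.418 = 5.00 ≈ 5

5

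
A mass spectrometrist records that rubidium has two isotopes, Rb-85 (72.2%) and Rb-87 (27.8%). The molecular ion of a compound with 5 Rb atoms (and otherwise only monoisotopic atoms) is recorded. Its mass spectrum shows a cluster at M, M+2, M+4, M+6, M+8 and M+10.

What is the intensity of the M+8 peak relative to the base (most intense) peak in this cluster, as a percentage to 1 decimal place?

5.7%

Binomial terms of (0.722 + 0.278)^5: M 0.1962, M+2 0.3777, M+4 0.2909, M+6 0.1120, M+8 0.0216, M+10 0.0017 → M+2 is the base peak.
P(M+2) = C(5,1) × 0.722^4 × 0.278^1 = 5 × 0.27173701 × 0.2780 = 0.377714 (base)
P(M+8) = C(5,4) × 0.722^1 × 0.278^4 = 5 × 0.7220 × 0.00597282 = 0.021562
Relative intensity = 0.021562 / 0.377714 × 100 = 5.7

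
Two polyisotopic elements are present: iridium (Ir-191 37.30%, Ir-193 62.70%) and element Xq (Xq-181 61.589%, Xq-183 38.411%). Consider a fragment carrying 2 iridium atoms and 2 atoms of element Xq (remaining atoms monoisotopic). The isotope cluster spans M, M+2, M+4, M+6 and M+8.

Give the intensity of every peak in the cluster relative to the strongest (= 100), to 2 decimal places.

Iridium pattern (n=2): 0.139129 : 0.467742 : 0.393129
Element Xq pattern (n=2): 0.37932049 : 0.47313902 : 0.14754049
Convolve the two distributions (both contribute in 2-u steps):
  M: 0.139129×0.37932049 = 0.052774
  M+2: 0.139129×0.47313902 + 0.467742×0.37932049 = 0.243251
  M+4: 0.139129×0.14754049 + 0.467742×0.47313902 + 0.393129×0.37932049 = 0.390956
  M+6: 0.467742×0.14754049 + 0.393129×0.47313902 = 0.255016
  M+8: 0.393129×0.14754049 = 0.058002
Scale to base peak (0.390956) = 100: 13.50 : 62.22 : 100.00 : 65.23 : 14.84

13.50 : 62.22 : 100.00 : 65.23 : 14.84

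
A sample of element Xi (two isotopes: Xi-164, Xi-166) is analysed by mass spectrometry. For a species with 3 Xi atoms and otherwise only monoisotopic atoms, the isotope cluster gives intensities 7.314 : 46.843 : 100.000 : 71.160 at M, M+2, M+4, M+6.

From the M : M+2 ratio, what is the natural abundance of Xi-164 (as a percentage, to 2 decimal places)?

31.90%

Let p = fractional abundance of Xi-164. I(M+2)/I(M) = [C(3,1)·p^2·(1−p)] / p^3 = 3·(1−p)/p = 46.843/7.314 = 6.4046
(1−p)/p = 6.4046/3 = 2.1349  ⇒  p = 1/(1 + 2.1349) = 0.3190
Xi-164: 31.90%, Xi-166: 68.10%.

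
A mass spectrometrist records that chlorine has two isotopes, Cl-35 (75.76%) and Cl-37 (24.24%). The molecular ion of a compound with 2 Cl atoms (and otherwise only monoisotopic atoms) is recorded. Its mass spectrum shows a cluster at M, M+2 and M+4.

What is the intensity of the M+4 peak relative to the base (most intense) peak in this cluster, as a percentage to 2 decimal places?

Binomial terms of (0.7576 + 0.2424)^2: M 0.5740, M+2 0.3673, M+4 0.0588 → M is the base peak.
P(M) = C(2,0) × 0.7576^2 × 0.2424^0 = 1 × 0.57395776 × 1.0000 = 0.573958 (base)
P(M+4) = C(2,2) × 0.7576^0 × 0.2424^2 = 1 × 1.0000 × 0.05875776 = 0.058758
Relative intensity = 0.058758 / 0.573958 × 100 = 10.24

10.24%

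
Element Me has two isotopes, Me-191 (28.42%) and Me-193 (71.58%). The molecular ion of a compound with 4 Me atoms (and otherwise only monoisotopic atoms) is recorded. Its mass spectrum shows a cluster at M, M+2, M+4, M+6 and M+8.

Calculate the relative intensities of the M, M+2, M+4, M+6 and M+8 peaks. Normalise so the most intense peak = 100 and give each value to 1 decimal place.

Expanding (0.2842 + 0.7158)^4:
P(M) = 0.2842^4 = 0.006524
P(M+2) = 4 × 0.2842^3 × 0.7158^1 = 0.065724
P(M+4) = 6 × 0.2842^2 × 0.7158^2 = 0.248303
P(M+6) = 4 × 0.2842^1 × 0.7158^3 = 0.416926
P(M+8) = 0.7158^4 = 0.262523
The M+6 peak is largest (0.416926); scaling to 100 gives 1.6 : 15.8 : 59.6 : 100.0 : 63.0.

1.6 : 15.8 : 59.6 : 100.0 : 63.0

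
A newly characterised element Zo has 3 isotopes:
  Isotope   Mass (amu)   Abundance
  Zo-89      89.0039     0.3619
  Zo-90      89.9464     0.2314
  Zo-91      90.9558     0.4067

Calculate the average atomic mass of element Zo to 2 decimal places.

Average mass = Σ (abundance × isotope mass) = 0.3619 × 89.0039 + 0.2314 × 89.9464 + 0.4067 × 90.9558
= 32.21051 + 20.81360 + 36.99172 = 90.01583 amu

90.02 amu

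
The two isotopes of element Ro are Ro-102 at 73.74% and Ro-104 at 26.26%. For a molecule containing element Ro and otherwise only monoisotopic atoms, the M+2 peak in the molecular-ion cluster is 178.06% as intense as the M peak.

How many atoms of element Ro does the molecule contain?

For n independent Ro atoms, I(M+2)/I(M) = n · (abundance Ro-104) / (abundance Ro-102) = n · 0.2626/0.7374.
n = 1.7806 × 0.7374/0.2626 = 5.00 ≈ 5

5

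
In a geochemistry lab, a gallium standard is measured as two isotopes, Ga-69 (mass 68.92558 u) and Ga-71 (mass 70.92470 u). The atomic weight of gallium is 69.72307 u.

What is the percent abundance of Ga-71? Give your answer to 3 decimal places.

With x = fraction of Ga-69 (so Ga-71 is 1 − x):
68.92558·x + 70.92470·(1 − x) = 69.72307
(68.92558 − 70.92470)·x = 69.72307 − 70.92470
x = -1.20163 / -1.99912 = 0.60108 → 60.108% Ga-69, 39.892% Ga-71.

39.892%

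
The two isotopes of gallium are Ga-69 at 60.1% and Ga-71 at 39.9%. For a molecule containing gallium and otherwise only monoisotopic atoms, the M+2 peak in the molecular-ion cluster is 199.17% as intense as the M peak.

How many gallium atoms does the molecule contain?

With n Ga atoms, P(M+2)/P(M) = C(n,1)·p^(n−1)q / p^n = n·q/p = n · 0.399/0.601.
n = 1.9917 × 0.601/0.399 = 3.00 ≈ 3

3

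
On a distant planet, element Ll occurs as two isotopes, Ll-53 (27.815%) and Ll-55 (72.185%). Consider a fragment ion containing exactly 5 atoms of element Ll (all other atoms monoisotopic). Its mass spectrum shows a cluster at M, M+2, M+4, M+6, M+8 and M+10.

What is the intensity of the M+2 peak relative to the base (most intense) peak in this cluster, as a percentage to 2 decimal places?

5.72%

(0.27815 + 0.72185)^5 gives M 0.0017, M+2 0.0216, M+4 0.1121, M+6 0.2910, M+8 0.3776, M+10 0.1960; the largest is M+8.
P(M+8) = C(5,4) × 0.27815^1 × 0.72185^4 = 5 × 0.27815 × 0.27151126 = 0.377604 (base)
P(M+2) = C(5,1) × 0.27815^4 × 0.72185^1 = 5 × 0.00598572 × 0.72185 = 0.021604
Relative intensity = 0.021604 / 0.377604 × 100 = 5.72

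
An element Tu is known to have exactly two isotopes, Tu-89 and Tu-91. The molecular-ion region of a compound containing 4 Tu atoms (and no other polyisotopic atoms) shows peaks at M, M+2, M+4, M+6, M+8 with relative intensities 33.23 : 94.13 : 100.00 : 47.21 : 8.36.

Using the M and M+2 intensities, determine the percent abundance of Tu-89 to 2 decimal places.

58.54%

If p is the fraction of Tu that is Tu-89, then I(M+2)/I(M) = [C(4,1)·p^3·(1−p)] / p^4 = 4·(1−p)/p = 94.13/33.23 = 2.8327
(1−p)/p = 2.8327/4 = 0.7082  ⇒  p = 1/(1 + 0.7082) = 0.5854
Tu-89: 58.54%, Tu-91: 41.46%.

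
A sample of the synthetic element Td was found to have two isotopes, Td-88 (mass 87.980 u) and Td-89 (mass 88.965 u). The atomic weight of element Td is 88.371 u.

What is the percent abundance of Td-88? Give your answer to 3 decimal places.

60.305%

Writing the weighted mean with unknown fraction x of Td-88:
87.980·x + 88.965·(1 − x) = 88.371
(87.980 − 88.965)·x = 88.371 − 88.965
x = -0.594 / -0.985 = 0.60305 → 60.305% Td-88, 39.695% Td-89.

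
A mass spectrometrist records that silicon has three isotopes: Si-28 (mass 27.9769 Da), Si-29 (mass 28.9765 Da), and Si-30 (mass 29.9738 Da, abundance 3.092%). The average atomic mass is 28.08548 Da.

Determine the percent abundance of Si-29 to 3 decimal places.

4.685%

The remaining 96.908% is split between Si-28 (fraction x) and Si-29 (fraction 0.96908 − x).
Substituting: 27.9769x + 28.9765(0.96908 − x) = 27.158690104
(27.9769 − 28.9765)x = -0.921856516  ⇒  x = 0.92223, y = 0.04685
Si-28: 92.223%, Si-29: 4.685%.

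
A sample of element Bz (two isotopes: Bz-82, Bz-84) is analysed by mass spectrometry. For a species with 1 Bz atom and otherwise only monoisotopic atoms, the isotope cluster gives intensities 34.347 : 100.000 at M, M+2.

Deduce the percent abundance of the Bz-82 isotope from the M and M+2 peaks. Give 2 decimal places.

25.57%

If p is the fraction of Bz that is Bz-82, then I(M+2)/I(M) = [C(1,1)·p^0·(1−p)] / p^1 = 1·(1−p)/p = 100.000/34.347 = 2.9115
(1−p)/p = 2.9115/1 = 2.9115  ⇒  p = 1/(1 + 2.9115) = 0.2557
Bz-82: 25.57%, Bz-84: 74.43%.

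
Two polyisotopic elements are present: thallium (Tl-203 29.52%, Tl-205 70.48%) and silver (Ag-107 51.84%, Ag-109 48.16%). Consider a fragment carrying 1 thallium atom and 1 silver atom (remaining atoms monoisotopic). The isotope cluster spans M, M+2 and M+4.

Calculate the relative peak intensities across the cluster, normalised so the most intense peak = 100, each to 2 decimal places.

30.15 : 100.00 : 66.88

Thallium pattern (n=1): 0.2952 : 0.7048
Silver pattern (n=1): 0.5184 : 0.4816
Convolve the two distributions (both contribute in 2-u steps):
  M: 0.2952×0.5184 = 0.153032
  M+2: 0.2952×0.4816 + 0.7048×0.5184 = 0.507537
  M+4: 0.7048×0.4816 = 0.339432
Scale to base peak (0.507537) = 100: 30.15 : 100.00 : 66.88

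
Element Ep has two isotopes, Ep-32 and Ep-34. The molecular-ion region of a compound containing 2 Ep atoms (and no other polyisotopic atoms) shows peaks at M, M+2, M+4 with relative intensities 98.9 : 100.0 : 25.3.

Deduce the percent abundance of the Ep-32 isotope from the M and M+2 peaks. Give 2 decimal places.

Let p = fractional abundance of Ep-32. I(M+2)/I(M) = [C(2,1)·p^1·(1−p)] / p^2 = 2·(1−p)/p = 100.0/98.9 = 1.0111
(1−p)/p = 1.0111/2 = 0.5056  ⇒  p = 1/(1 + 0.5056) = 0.6642
Ep-32: 66.42%, Ep-34: 33.58%.

66.42%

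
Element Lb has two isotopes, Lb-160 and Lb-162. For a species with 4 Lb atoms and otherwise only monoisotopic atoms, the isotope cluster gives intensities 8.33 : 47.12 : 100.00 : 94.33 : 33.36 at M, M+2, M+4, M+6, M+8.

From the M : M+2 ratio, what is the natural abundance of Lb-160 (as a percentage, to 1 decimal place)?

41.4%

Let p = fractional abundance of Lb-160. I(M+2)/I(M) = [C(4,1)·p^3·(1−p)] / p^4 = 4·(1−p)/p = 47.12/8.33 = 5.6567
(1−p)/p = 5.6567/4 = 1.4142  ⇒  p = 1/(1 + 1.4142) = 0.4142
Lb-160: 41.4%, Lb-162: 58.6%.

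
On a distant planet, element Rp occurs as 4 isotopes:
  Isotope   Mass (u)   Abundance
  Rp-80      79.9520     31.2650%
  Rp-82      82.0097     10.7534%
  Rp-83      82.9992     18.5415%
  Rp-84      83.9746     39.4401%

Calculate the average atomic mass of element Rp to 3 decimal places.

Ar = Σ fᵢ·mᵢ = 0.312650 × 79.9520 + 0.107534 × 82.0097 + 0.185415 × 82.9992 + 0.394401 × 83.9746
= 24.99699 + 8.81883 + 15.38930 + 33.11967 = 82.32479 u

82.325 u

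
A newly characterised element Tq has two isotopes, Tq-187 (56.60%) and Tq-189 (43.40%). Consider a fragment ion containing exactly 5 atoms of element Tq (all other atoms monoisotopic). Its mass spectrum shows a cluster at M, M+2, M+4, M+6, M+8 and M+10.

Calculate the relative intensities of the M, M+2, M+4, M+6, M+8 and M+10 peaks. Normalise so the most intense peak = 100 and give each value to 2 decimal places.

The 5 Tq atoms are independent, so intensities follow the terms of (0.5660 + 0.4340)^5.
P(M) = 0.5660^5 = 0.058087
P(M+2) = 5 × 0.5660^4 × 0.4340^1 = 0.222703
P(M+4) = 10 × 0.5660^3 × 0.4340^2 = 0.341530
P(M+6) = 10 × 0.5660^2 × 0.4340^3 = 0.261880
P(M+8) = 5 × 0.5660^1 × 0.4340^4 = 0.100403
P(M+10) = 0.4340^5 = 0.015397
The M+4 peak is largest (0.341530); scaling to 100 gives 17.01 : 65.21 : 100.00 : 76.68 : 29.40 : 4.51.

17.01 : 65.21 : 100.00 : 76.68 : 29.40 : 4.51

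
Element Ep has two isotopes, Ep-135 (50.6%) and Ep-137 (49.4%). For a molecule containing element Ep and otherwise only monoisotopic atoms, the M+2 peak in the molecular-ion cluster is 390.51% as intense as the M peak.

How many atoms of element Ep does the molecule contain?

4

The M+2/M ratio from n Ep atoms is n · q/p = n · 0.494/0.506.
n = 3.9051 × 0.506/0.494 = 4.00 ≈ 4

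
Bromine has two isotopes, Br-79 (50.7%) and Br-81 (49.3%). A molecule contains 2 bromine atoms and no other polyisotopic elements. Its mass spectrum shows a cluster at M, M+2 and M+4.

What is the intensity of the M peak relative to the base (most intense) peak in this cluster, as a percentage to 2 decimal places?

51.42%

(0.507 + 0.493)^2 gives M 0.2570, M+2 0.4999, M+4 0.2430; the largest is M+2.
P(M+2) = C(2,1) × 0.507^1 × 0.493^1 = 2 × 0.5070 × 0.4930 = 0.499902 (base)
P(M) = C(2,0) × 0.507^2 × 0.493^0 = 1 × 0.257049 × 1.0000 = 0.257049
Relative intensity = 0.257049 / 0.499902 × 100 = 51.42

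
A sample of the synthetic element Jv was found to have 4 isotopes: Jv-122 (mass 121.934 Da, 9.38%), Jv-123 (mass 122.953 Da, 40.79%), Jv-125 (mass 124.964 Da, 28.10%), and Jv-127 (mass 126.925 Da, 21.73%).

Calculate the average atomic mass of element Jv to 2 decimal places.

Ar = Σ fᵢ·mᵢ = 0.0938 × 121.934 + 0.4079 × 122.953 + 0.2810 × 124.964 + 0.2173 × 126.925
= 11.4374 + 50.1525 + 35.1149 + 27.5808 = 124.2856 Da

124.29 Da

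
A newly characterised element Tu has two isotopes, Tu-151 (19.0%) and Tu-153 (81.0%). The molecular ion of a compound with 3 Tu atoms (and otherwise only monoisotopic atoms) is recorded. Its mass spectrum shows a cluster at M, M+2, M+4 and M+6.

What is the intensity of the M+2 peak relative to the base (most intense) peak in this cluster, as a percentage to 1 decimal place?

Term probabilities: M 0.0069, M+2 0.0877, M+4 0.3740, M+6 0.5314. Base peak = M+6.
P(M+6) = C(3,3) × 0.190^0 × 0.810^3 = 1 × 1.0000 × 0.531441 = 0.531441 (base)
P(M+2) = C(3,1) × 0.190^2 × 0.810^1 = 3 × 0.0361 × 0.8100 = 0.087723
Relative intensity = 0.087723 / 0.531441 × 100 = 16.5

16.5%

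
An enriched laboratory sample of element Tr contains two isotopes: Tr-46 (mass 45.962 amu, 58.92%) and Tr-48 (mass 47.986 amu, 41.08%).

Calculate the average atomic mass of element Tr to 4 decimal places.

46.7935 amu

The abundance-weighted mean is 0.5892 × 45.962 + 0.4108 × 47.986
= 27.08081 + 19.71265 = 46.79346 amu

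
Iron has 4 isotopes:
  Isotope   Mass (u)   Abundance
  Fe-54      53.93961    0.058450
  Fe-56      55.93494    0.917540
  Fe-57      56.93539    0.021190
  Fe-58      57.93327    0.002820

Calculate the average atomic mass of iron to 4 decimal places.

55.8451 u

Weight each isotope mass by its fractional abundance: 0.058450 × 53.93961 + 0.917540 × 55.93494 + 0.021190 × 56.93539 + 0.002820 × 57.93327
= 3.152770 + 51.322545 + 1.206461 + 0.163372 = 55.845148 u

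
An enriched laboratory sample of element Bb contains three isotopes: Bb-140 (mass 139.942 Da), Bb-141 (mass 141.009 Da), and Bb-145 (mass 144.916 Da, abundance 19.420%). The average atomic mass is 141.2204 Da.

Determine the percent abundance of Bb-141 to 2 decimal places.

29.28%

Let x and y be the fractions of Bb-140 and Bb-141. Then x + y = 1 − 0.19420 = 0.80580 and 139.942x + 141.009y = 141.2204 − 0.19420×144.916 = 113.0777128.
Substituting: 139.942x + 141.009(0.80580 − x) = 113.0777128
(139.942 − 141.009)x = -0.5473394  ⇒  x = 0.51297, y = 0.29283
Bb-140: 51.30%, Bb-141: 29.28%.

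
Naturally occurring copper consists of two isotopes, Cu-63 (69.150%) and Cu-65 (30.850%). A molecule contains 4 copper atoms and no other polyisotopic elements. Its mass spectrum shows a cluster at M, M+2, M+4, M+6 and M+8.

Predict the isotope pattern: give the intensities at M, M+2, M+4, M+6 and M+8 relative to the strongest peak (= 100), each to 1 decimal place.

Expanding (0.69150 + 0.30850)^4:
P(M) = 0.69150^4 = 0.228649
P(M+2) = 4 × 0.69150^3 × 0.30850^1 = 0.408030
P(M+4) = 6 × 0.69150^2 × 0.30850^2 = 0.273052
P(M+6) = 4 × 0.69150^1 × 0.30850^3 = 0.081212
P(M+8) = 0.30850^4 = 0.009058
The M+2 peak is largest (0.408030); scaling to 100 gives 56.0 : 100.0 : 66.9 : 19.9 : 2.2.

56.0 : 100.0 : 66.9 : 19.9 : 2.2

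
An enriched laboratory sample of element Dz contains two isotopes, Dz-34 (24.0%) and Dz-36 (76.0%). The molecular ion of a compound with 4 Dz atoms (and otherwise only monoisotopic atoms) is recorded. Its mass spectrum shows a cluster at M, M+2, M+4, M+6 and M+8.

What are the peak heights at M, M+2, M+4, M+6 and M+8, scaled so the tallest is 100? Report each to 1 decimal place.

Expanding (0.240 + 0.760)^4:
P(M) = 0.240^4 = 0.003318
P(M+2) = 4 × 0.240^3 × 0.760^1 = 0.042025
P(M+4) = 6 × 0.240^2 × 0.760^2 = 0.199619
P(M+6) = 4 × 0.240^1 × 0.760^3 = 0.421417
P(M+8) = 0.760^4 = 0.333622
The M+6 peak is largest (0.421417); scaling to 100 gives 0.8 : 10.0 : 47.4 : 100.0 : 79.2.

0.8 : 10.0 : 47.4 : 100.0 : 79.2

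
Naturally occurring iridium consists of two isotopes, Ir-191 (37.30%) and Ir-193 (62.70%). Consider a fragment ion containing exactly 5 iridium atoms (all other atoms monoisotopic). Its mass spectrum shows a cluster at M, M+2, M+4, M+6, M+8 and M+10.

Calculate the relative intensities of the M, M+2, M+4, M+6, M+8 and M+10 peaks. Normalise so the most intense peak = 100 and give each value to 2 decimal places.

2.11 : 17.70 : 59.49 : 100.00 : 84.05 : 28.26

Expanding (0.3730 + 0.6270)^5:
P(M) = 0.3730^5 = 0.007220
P(M+2) = 5 × 0.3730^4 × 0.6270^1 = 0.060684
P(M+4) = 10 × 0.3730^3 × 0.6270^2 = 0.204015
P(M+6) = 10 × 0.3730^2 × 0.6270^3 = 0.342942
P(M+8) = 5 × 0.3730^1 × 0.6270^4 = 0.288237
P(M+10) = 0.6270^5 = 0.096903
The M+6 peak is largest (0.342942); scaling to 100 gives 2.11 : 17.70 : 59.49 : 100.00 : 84.05 : 28.26.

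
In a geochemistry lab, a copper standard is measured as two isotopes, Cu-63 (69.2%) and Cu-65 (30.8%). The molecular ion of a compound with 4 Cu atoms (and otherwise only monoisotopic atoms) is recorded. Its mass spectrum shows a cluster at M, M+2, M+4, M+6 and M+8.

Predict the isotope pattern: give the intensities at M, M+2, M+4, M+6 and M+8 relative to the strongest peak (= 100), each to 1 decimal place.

Each Cu atom is independently Cu-63 (p = 0.692) or Cu-65 (q = 0.308); the cluster is the binomial expansion (p + q)^4.
P(M) = 0.692^4 = 0.229311
P(M+2) = 4 × 0.692^3 × 0.308^1 = 0.408253
P(M+4) = 6 × 0.692^2 × 0.308^2 = 0.272562
P(M+6) = 4 × 0.692^1 × 0.308^3 = 0.080876
P(M+8) = 0.308^4 = 0.008999
The M+2 peak is largest (0.408253); scaling to 100 gives 56.2 : 100.0 : 66.8 : 19.8 : 2.2.

56.2 : 100.0 : 66.8 : 19.8 : 2.2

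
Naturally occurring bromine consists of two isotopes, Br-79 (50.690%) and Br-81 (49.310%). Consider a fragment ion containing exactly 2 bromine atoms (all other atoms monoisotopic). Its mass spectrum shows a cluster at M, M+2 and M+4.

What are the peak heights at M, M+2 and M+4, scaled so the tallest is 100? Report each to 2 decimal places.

Each Br atom is independently Br-79 (p = 0.50690) or Br-81 (q = 0.49310); the cluster is the binomial expansion (p + q)^2.
P(M) = 0.50690^2 = 0.256948
P(M+2) = 2 × 0.50690^1 × 0.49310^1 = 0.499905
P(M+4) = 0.49310^2 = 0.243148
The M+2 peak is largest (0.499905); scaling to 100 gives 51.40 : 100.00 : 48.64.

51.40 : 100.00 : 48.64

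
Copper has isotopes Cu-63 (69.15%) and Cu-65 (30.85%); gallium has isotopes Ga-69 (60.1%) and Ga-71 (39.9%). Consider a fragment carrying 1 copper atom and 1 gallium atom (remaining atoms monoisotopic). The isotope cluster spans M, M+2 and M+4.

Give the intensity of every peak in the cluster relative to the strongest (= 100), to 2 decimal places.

90.09 : 100.00 : 26.68

Copper pattern (n=1): 0.6915 : 0.3085
Gallium pattern (n=1): 0.6010 : 0.3990
Convolve the two distributions (both contribute in 2-u steps):
  M: 0.6915×0.6010 = 0.415592
  M+2: 0.6915×0.3990 + 0.3085×0.6010 = 0.461317
  M+4: 0.3085×0.3990 = 0.123092
Scale to base peak (0.461317) = 100: 90.09 : 100.00 : 26.68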